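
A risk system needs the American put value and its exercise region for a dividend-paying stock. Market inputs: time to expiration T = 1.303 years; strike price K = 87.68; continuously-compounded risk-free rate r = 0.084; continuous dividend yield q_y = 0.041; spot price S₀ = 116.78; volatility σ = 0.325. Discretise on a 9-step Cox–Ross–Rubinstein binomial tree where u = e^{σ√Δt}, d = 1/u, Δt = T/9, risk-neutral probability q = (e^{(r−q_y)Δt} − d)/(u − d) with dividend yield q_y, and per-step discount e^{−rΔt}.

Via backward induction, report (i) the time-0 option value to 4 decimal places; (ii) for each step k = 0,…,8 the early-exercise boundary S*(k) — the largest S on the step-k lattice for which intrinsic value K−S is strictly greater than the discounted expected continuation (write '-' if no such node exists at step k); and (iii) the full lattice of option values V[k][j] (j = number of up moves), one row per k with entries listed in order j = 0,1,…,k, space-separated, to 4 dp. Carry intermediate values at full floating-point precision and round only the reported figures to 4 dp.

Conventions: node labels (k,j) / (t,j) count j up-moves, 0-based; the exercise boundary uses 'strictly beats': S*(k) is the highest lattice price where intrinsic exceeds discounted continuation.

Δt=0.14478, u=1.13163, d=0.88368, q=0.49431, disc=e^(-rΔt)=0.98791
k=9 terminal: V=max(K-S,0) → 49.3076 38.5406 24.7524 7.0954 0.0000 0.0000 0.0000 0.0000 0.0000 0.0000
k=8: j=0 S=43.4235 intr=44.2565 cont=43.4537 V=44.2565[EX]; j=1 S=55.6078 intr=32.0722 cont=31.3415 V=32.0722[EX]; j=2 S=71.2109 intr=16.4691 cont=15.8307 V=16.4691[EX]; j=3 S=91.1922 intr=0.0000 cont=3.5447 V=3.5447[hold]; j=4 S=116.7800 intr=0.0000 cont=0.0000 V=0.0000[hold]; j=5 S=149.5476 intr=0.0000 cont=0.0000 V=0.0000[hold]; j=6 S=191.5095 intr=0.0000 cont=0.0000 V=0.0000[hold]; j=7 S=245.2457 intr=0.0000 cont=0.0000 V=0.0000[hold]; j=8 S=314.0598 intr=0.0000 cont=0.0000 V=0.0000[hold]  S*(8)=71.2109
k=7: j=0 S=49.1394 intr=38.5406 cont=37.7715 V=38.5406[EX]; j=1 S=62.9276 intr=24.7524 cont=24.0650 V=24.7524[EX]; j=2 S=80.5846 intr=7.0954 cont=9.9586 V=9.9586[hold]; j=3 S=103.1960 intr=0.0000 cont=1.7709 V=1.7709[hold]; j=4 S=132.1521 intr=0.0000 cont=0.0000 V=0.0000[hold]; j=5 S=169.2329 intr=0.0000 cont=0.0000 V=0.0000[hold]; j=6 S=216.7184 intr=0.0000 cont=0.0000 V=0.0000[hold]; j=7 S=277.5280 intr=0.0000 cont=0.0000 V=0.0000[hold]  S*(7)=62.9276
k=6: j=0 S=55.6078 intr=32.0722 cont=31.3415 V=32.0722[EX]; j=1 S=71.2109 intr=16.4691 cont=17.2289 V=17.2289[hold]; j=2 S=91.1922 intr=0.0000 cont=5.8399 V=5.8399[hold]; j=3 S=116.7800 intr=0.0000 cont=0.8847 V=0.8847[hold]; j=4 S=149.5476 intr=0.0000 cont=0.0000 V=0.0000[hold]; j=5 S=191.5095 intr=0.0000 cont=0.0000 V=0.0000[hold]; j=6 S=245.2457 intr=0.0000 cont=0.0000 V=0.0000[hold]  S*(6)=55.6078
k=5: j=0 S=62.9276 intr=24.7524 cont=24.4360 V=24.7524[EX]; j=1 S=80.5846 intr=7.0954 cont=11.4590 V=11.4590[hold]; j=2 S=103.1960 intr=0.0000 cont=3.3495 V=3.3495[hold]; j=3 S=132.1521 intr=0.0000 cont=0.4420 V=0.4420[hold]; j=4 S=169.2329 intr=0.0000 cont=0.0000 V=0.0000[hold]; j=5 S=216.7184 intr=0.0000 cont=0.0000 V=0.0000[hold]  S*(5)=62.9276
k=4: j=0 S=71.2109 intr=16.4691 cont=17.9616 V=17.9616[hold]; j=1 S=91.1922 intr=0.0000 cont=7.3603 V=7.3603[hold]; j=2 S=116.7800 intr=0.0000 cont=1.8892 V=1.8892[hold]; j=3 S=149.5476 intr=0.0000 cont=0.2208 V=0.2208[hold]; j=4 S=191.5095 intr=0.0000 cont=0.0000 V=0.0000[hold]  S*(4)=-
k=3: j=0 S=80.5846 intr=7.0954 cont=12.5675 V=12.5675[hold]; j=1 S=103.1960 intr=0.0000 cont=4.5996 V=4.5996[hold]; j=2 S=132.1521 intr=0.0000 cont=1.0516 V=1.0516[hold]; j=3 S=169.2329 intr=0.0000 cont=0.1103 V=0.1103[hold]  S*(3)=-
k=2: j=0 S=91.1922 intr=0.0000 cont=8.5246 V=8.5246[hold]; j=1 S=116.7800 intr=0.0000 cont=2.8114 V=2.8114[hold]; j=2 S=149.5476 intr=0.0000 cont=0.5792 V=0.5792[hold]  S*(2)=-
k=1: j=0 S=103.1960 intr=0.0000 cont=5.6316 V=5.6316[hold]; j=1 S=132.1521 intr=0.0000 cont=1.6874 V=1.6874[hold]  S*(1)=-
k=0: j=0 S=116.7800 intr=0.0000 cont=3.6374 V=3.6374[hold]  S*(0)=-

price = 3.6374
boundary = - - - - - 62.9276 55.6078 62.9276 71.2109
tree:
3.6374
5.6316 1.6874
8.5246 2.8114 0.5792
12.5675 4.5996 1.0516 0.1103
17.9616 7.3603 1.8892 0.2208 0.0000
24.7524 11.4590 3.3495 0.4420 0.0000 0.0000
32.0722 17.2289 5.8399 0.8847 0.0000 0.0000 0.0000
38.5406 24.7524 9.9586 1.7709 0.0000 0.0000 0.0000 0.0000
44.2565 32.0722 16.4691 3.5447 0.0000 0.0000 0.0000 0.0000 0.0000
49.3076 38.5406 24.7524 7.0954 0.0000 0.0000 0.0000 0.0000 0.0000 0.0000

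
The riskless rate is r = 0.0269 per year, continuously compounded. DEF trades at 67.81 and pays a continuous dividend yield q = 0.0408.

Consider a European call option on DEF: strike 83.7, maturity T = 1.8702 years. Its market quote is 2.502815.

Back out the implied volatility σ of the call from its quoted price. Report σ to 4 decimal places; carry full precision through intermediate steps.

sigma = 0.2164

At σ = 0.2164 the Black–Scholes value reproduces the quote:
σ√T = 0.2164·√1.8702 = 0.295938
d₁ = (ln(S/K) + (r−q+σ²/2)T) / (σ√T) = (ln(67.81/83.7) + (0.0269−0.0408+0.2164²/2)·1.8702) / 0.295938 = (-0.210529 + 0.017794) / 0.295938 = -0.651268
d₂ = d₁ − σ√T = -0.651268 − 0.295938 = -0.947207
e^{−rT} = 0.950936
e^{−qT} = 0.926534
N(d₁) = 0.257437,  N(d₂) = 0.171767
V = S·e^{−qT}·N(d₁) − K·e^{−rT}·N(d₂) = 16.174303 − 13.671488 = 2.502815 (equal to the quote); since ∂V/∂σ > 0 for all σ, the implied volatility is unique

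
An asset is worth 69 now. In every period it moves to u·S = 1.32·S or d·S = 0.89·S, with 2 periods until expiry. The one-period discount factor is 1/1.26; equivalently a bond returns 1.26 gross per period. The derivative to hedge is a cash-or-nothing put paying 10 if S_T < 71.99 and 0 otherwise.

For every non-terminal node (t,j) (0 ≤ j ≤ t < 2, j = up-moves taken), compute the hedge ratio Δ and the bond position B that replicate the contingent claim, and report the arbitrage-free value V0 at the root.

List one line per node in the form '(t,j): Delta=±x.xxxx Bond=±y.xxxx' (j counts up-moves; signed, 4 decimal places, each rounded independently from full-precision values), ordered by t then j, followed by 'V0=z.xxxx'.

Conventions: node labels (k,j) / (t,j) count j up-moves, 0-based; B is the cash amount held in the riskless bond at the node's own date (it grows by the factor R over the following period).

(0,0): Delta=-0.0373 Bond=2.6980
(1,0): Delta=-0.3787 Bond=24.3632
(1,1): Delta=0.0000 Bond=0.0000
V0=0.1226

Since d<R<u, set p* = (R−d)/(u−d) = 0.8605; price each node as the discounted p*-expectation of its children.
Terminal payoffs: V(2,0)=10.0000, V(2,1)=0.0000, V(2,2)=0.0000
(1,0): S=61.4100. Δ = (V_up−V_dn)/(S_up−S_dn) = (0.0000−10.0000)/(81.0612−54.6549) = -0.3787. V = [p*·0.0000 + (1−p*)·10.0000]/1.26 = 1.1074. B = V − Δ·S = 24.3632.
(1,1): S=91.0800. Δ = (V_up−V_dn)/(S_up−S_dn) = (0.0000−0.0000)/(120.2256−81.0612) = 0.0000. V = [p*·0.0000 + (1−p*)·0.0000]/1.26 = 0.0000. B = V − Δ·S = 0.0000.
(0,0): S=69.0000. Δ = (V_up−V_dn)/(S_up−S_dn) = (0.0000−1.1074)/(91.0800−61.4100) = -0.0373. V = [p*·0.0000 + (1−p*)·1.1074]/1.26 = 0.1226. B = V − Δ·S = 2.6980.
Sanity check at the root: Δ(0,0)·S0 + B(0,0) reproduces V0 = 0.1226.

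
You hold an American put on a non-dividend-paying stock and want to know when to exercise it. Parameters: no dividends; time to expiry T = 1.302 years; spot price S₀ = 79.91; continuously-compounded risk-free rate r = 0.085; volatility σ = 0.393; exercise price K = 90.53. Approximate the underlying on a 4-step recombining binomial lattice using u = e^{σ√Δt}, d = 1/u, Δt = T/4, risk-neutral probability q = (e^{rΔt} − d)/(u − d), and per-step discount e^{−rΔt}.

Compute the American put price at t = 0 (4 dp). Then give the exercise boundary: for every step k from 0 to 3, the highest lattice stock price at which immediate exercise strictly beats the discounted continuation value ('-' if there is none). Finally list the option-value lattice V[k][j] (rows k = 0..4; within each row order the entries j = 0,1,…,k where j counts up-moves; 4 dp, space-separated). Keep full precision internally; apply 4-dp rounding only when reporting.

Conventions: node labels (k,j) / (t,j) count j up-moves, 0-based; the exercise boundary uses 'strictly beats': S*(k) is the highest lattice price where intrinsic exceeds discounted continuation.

params: Δt=0.32550 u=1.25134 d=0.79914 q=0.50622 e^(-rΔt)=0.97271
t_4 payoffs: 57.9391 39.4973 10.6200 0.0000 0.0000
t_3: node(3,0) S=40.7824 payoff=49.7476 vs cont=47.2772 → 49.7476 [stop]  node(3,1) S=63.8594 payoff=26.6706 vs cont=24.2002 → 26.6706 [stop]  node(3,2) S=99.9948 payoff=0.0000 vs cont=5.1009 → 5.1009 [wait]  node(3,3) S=156.5775 payoff=0.0000 vs cont=0.0000 → 0.0000 [wait]  ⇒ S*(3)=63.8594
t_2: node(2,0) S=51.0327 payoff=39.4973 vs cont=37.0268 → 39.4973 [stop]  node(2,1) S=79.9100 payoff=10.6200 vs cont=15.3218 → 15.3218 [wait]  node(2,2) S=125.1277 payoff=0.0000 vs cont=2.4500 → 2.4500 [wait]  ⇒ S*(2)=51.0327
t_1: node(1,0) S=63.8594 payoff=26.6706 vs cont=26.5153 → 26.6706 [stop]  node(1,1) S=99.9948 payoff=0.0000 vs cont=8.5655 → 8.5655 [wait]  ⇒ S*(1)=63.8594
t_0: node(0,0) S=79.9100 payoff=10.6200 vs cont=17.0278 → 17.0278 [wait]  ⇒ S*(0)=-

price = 17.0278
boundary = - 63.8594 51.0327 63.8594
tree:
17.0278
26.6706 8.5655
39.4973 15.3218 2.4500
49.7476 26.6706 5.1009 0.0000
57.9391 39.4973 10.6200 0.0000 0.0000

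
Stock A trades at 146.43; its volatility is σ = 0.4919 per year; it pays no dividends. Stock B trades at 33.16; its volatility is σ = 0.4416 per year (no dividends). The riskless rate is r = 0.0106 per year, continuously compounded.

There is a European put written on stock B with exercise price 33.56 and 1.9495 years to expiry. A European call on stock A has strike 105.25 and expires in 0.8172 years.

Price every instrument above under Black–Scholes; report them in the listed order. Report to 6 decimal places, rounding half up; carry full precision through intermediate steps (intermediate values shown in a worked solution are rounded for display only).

[stock B put K=33.56]
σ√T = 0.4416·√1.9495 = 0.616582
d₁ = (ln(S/K) + (r+σ²/2)T) / (σ√T) = (ln(33.16/33.56) + (0.0106+0.4416²/2)·1.9495) / 0.616582 = (-0.011991 + 0.210751) / 0.616582 = 0.322359
d₂ = d₁ − σ√T = 0.322359 − 0.616582 = -0.294223
e^{−rT} = 0.979547
N(−d₁) = 0.373590,  N(−d₂) = 0.615706
price = K·e^{−rT}·N(−d₂) − S·N(−d₁) = 20.240484 − 12.388257 = 7.852227
[stock A call K=105.25]
σ√T = 0.4919·√0.8172 = 0.444673
d₁ = (ln(S/K) + (r+σ²/2)T) / (σ√T) = (ln(146.43/105.25) + (0.0106+0.4919²/2)·0.8172) / 0.444673 = (0.330209 + 0.107529) / 0.444673 = 0.984405
d₂ = d₁ − σ√T = 0.984405 − 0.444673 = 0.539732
e^{−rT} = 0.991375
N(d₁) = 0.837542,  N(d₂) = 0.705309
price = S·N(d₁) − K·e^{−rT}·N(d₂) = 122.641238 − 73.593505 = 49.047734

price(stock B put K=33.56) = 7.852227
price(stock A call K=105.25) = 49.047734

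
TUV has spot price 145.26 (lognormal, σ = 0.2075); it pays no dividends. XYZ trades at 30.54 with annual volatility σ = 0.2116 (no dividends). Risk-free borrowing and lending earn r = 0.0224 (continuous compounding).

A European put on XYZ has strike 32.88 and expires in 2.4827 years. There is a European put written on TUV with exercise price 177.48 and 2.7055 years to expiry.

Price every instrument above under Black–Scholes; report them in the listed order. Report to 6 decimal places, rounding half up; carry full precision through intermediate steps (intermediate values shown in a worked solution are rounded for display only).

price(XYZ put K=32.88) = 4.367305
price(TUV put K=177.48) = 33.779206

[XYZ put K=32.88]
σ√T = 0.2116·√2.4827 = 0.333409
d₁ = (ln(S/K) + (r+σ²/2)T) / (σ√T) = (ln(30.54/32.88) + (0.0224+0.2116²/2)·2.4827) / 0.333409 = (-0.073827 + 0.111193) / 0.333409 = 0.112073
d₂ = d₁ − σ√T = 0.112073 − 0.333409 = -0.221337
e^{−rT} = 0.945906
N(−d₁) = 0.455383,  N(−d₂) = 0.587585
price = K·e^{−rT}·N(−d₂) − S·N(−d₁) = 18.274697 − 13.907392 = 4.367305
[TUV put K=177.48]
σ√T = 0.2075·√2.7055 = 0.341304
d₁ = (ln(S/K) + (r+σ²/2)T) / (σ√T) = (ln(145.26/177.48) + (0.0224+0.2075²/2)·2.7055) / 0.341304 = (-0.200333 + 0.118848) / 0.341304 = -0.238746
d₂ = d₁ − σ√T = -0.238746 − 0.341304 = -0.580051
e^{−rT} = 0.941197
N(−d₁) = 0.594349,  N(−d₂) = 0.719060
price = K·e^{−rT}·N(−d₂) − S·N(−d₁) = 120.114316 − 86.335111 = 33.779206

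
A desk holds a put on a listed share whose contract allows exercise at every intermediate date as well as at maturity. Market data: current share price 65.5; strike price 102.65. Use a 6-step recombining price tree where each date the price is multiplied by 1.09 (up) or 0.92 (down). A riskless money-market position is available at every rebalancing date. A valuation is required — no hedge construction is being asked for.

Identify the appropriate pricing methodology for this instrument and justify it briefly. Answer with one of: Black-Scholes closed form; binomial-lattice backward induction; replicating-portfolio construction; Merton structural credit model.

Key observation: the exercise right at every one of the 6 steps is what matters: each node needs max(102.65 − S, continuation), which only the stepwise tree valuation starting from spot 65.5 delivers.

framework: binomial-lattice backward induction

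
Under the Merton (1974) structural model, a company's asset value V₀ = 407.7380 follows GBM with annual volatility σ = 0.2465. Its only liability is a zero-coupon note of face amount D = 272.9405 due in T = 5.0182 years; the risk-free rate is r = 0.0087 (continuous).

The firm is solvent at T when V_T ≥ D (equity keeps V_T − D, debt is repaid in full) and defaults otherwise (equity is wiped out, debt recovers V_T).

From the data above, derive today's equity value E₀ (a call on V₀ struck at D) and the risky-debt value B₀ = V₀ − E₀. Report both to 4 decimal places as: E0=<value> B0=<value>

Work the structural quantities from V₀ = 407.7380 against face 272.9405:
d₁ = [ln(V₀/D) + (r + σ²/2)T] / (σ√T)
   = [ln(407.7380/272.9405) + (0.0087 + 0.5·0.2465²)·5.0182] / (0.2465·√5.0182)
   = [0.401371 + 0.196117] / 0.552193 = 1.082027
d₂ = d₁ − σ√T = 1.082027 − 0.552193 = 0.529834
N(d₁) = 0.860380,  N(d₂) = 0.701887,  e^(−rT) = 0.957281
E₀ = V₀·N(d₁) − D·e^(−rT)·N(d₂)
   = 407.7380·0.860380 − 272.9405·0.957281·0.701887 = 167.420089
B₀ = V₀ − E₀ = 407.7380 − 167.420089 = 240.317911

E0=167.4201 B0=240.3179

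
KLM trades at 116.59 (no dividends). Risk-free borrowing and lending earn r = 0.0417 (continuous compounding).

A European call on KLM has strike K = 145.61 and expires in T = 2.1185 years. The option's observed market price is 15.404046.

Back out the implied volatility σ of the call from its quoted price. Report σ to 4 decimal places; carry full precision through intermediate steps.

At σ = 0.3174 the Black–Scholes value reproduces the quote:
σ√T = 0.3174·√2.1185 = 0.461978
d₁ = (ln(S/K) + (r+σ²/2)T) / (σ√T) = (ln(116.59/145.61) + (0.0417+0.3174²/2)·2.1185) / 0.461978 = (-0.222268 + 0.195053) / 0.461978 = -0.058910
d₂ = d₁ − σ√T = -0.058910 − 0.461978 = -0.520888
e^{−rT} = 0.915448
N(d₁) = 0.476512,  N(d₂) = 0.301222
V = S·N(d₁) − K·e^{−rT}·N(d₂) = 55.556525 − 40.152479 = 15.404046 (matching the quote); vega is positive throughout, so no other σ reproduces this price

sigma = 0.3174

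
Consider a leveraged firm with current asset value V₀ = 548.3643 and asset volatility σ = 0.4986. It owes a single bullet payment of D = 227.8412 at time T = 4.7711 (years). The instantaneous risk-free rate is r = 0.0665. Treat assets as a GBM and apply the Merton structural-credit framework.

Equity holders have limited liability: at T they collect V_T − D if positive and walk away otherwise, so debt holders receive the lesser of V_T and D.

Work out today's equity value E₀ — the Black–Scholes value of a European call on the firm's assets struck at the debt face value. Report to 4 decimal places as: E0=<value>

E0=403.0237

Apply the equity-as-call identities (strike 227.8412, horizon 4.7711 years):
d₁ = [ln(V₀/D) + (r + σ²/2)T] / (σ√T)
   = [ln(548.3643/227.8412) + (0.0665 + 0.5·0.4986²)·4.7711] / (0.4986·√4.7711)
   = [0.878291 + 0.910331] / 1.089084 = 1.642317
d₂ = d₁ − σ√T = 1.642317 − 1.089084 = 0.553232
N(d₁) = 0.949738,  N(d₂) = 0.709948,  e^(−rT) = 0.728128
E₀ = V₀·N(d₁) − D·e^(−rT)·N(d₂)
   = 548.3643·0.949738 − 227.8412·0.728128·0.709948 = 403.023665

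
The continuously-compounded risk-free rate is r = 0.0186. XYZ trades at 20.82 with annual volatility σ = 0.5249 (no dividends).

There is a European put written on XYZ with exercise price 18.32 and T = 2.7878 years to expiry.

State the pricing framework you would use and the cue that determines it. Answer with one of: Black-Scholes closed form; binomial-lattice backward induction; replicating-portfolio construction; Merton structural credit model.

framework: Black-Scholes closed form

Key observation: the instrument is a plain European put (strike 18.32) on a lognormal asset; the exact continuous-time formula applies directly.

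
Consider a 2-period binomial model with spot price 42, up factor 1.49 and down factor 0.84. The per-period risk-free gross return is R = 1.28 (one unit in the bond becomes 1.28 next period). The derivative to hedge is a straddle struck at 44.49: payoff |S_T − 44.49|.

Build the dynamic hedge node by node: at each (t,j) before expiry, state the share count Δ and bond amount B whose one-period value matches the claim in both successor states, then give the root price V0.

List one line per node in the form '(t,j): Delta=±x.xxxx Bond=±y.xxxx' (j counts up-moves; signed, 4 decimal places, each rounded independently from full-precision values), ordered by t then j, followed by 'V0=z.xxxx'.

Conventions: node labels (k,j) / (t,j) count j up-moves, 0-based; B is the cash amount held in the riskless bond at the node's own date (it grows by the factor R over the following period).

(0,0): Delta=0.7253 Bond=-13.7252
(1,0): Delta=-0.2956 Bond=18.4481
(1,1): Delta=1.0000 Bond=-34.7578
V0=16.7382

No-arbitrage ⇒ martingale measure with p* = (R−d)/(u−d) = 0.6769.
Payoffs at expiry: V(2,0)=14.8548, V(2,1)=8.0772, V(2,2)=48.7542
(1,0): S=35.2800. Δ = (V_up−V_dn)/(S_up−S_dn) = (8.0772−14.8548)/(52.5672−29.6352) = -0.2956. V = [p*·8.0772 + (1−p*)·14.8548]/1.28 = 8.0210. B = V − Δ·S = 18.4481.
(1,1): S=62.5800. Δ = (V_up−V_dn)/(S_up−S_dn) = (48.7542−8.0772)/(93.2442−52.5672) = 1.0000. V = [p*·48.7542 + (1−p*)·8.0772]/1.28 = 27.8222. B = V − Δ·S = -34.7578.
(0,0): S=42.0000. Δ = (V_up−V_dn)/(S_up−S_dn) = (27.8222−8.0210)/(62.5800−35.2800) = 0.7253. V = [p*·27.8222 + (1−p*)·8.0210]/1.28 = 16.7382. B = V − Δ·S = -13.7252.
As a check, the time-0 holding Δ(0,0)·S0 + B(0,0) comes to 16.7382 — exactly V0.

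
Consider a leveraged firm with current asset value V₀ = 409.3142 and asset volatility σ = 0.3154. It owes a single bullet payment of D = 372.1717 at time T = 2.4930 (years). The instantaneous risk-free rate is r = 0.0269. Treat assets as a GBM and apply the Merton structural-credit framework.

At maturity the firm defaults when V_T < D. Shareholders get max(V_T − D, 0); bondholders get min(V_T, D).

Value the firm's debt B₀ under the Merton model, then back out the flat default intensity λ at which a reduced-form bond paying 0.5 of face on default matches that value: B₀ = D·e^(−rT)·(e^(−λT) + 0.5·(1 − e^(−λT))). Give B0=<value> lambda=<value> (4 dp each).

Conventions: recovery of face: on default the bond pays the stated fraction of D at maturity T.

B0=300.3882 lambda=0.1283

Equity is a call on the firm's assets struck at D = 372.1717:
d₁ = [ln(V₀/D) + (r + σ²/2)T] / (σ√T)
   = [ln(409.3142/372.1717) + (0.0269 + 0.5·0.3154²)·2.4930] / (0.3154·√2.4930)
   = [0.095128 + 0.191060] / 0.497993 = 0.574683
d₂ = d₁ − σ√T = 0.574683 − 0.497993 = 0.076690
N(d₁) = 0.717247,  N(d₂) = 0.530565,  e^(−rT) = 0.935138
E₀ = V₀·N(d₁) − D·e^(−rT)·N(d₂)
   = 409.3142·0.717247 − 372.1717·0.935138·0.530565 = 108.925959
B₀ = V₀ − E₀ = 409.3142 − 108.925959 = 300.388241
e^(−λT) = (B₀·e^(rT)/D − 0.5)/(1 − 0.5) = (300.3882·1.069361/372.1717 − 0.5)/0.5 = 0.72621165
λ = −ln(0.72621165)/2.4930 = 0.128325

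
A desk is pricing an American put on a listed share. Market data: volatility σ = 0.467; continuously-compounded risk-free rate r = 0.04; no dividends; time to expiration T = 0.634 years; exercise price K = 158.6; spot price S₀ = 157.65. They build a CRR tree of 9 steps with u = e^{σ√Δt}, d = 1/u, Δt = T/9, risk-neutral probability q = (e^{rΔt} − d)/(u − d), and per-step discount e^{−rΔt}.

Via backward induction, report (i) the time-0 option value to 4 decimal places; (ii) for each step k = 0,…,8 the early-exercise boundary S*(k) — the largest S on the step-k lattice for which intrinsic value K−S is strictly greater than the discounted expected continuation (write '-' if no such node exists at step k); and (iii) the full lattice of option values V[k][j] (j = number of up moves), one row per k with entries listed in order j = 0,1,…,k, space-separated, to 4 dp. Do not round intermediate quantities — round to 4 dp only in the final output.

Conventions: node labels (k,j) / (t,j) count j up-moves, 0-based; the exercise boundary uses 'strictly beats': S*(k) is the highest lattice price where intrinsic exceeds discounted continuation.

price = 22.5624
boundary = - - - - 96.0227 84.8289 96.0227 108.6936 123.0365
tree:
22.5624
30.4633 14.1495
39.9818 20.3473 7.5291
50.8627 28.4482 11.7051 3.0568
62.5773 38.4912 17.7532 5.2324 0.7217
73.7711 50.1405 26.1177 8.8106 1.3930 0.0000
83.6600 62.5773 36.9837 14.5188 2.6885 0.0000 0.0000
92.3961 73.7711 49.9064 23.2240 5.1888 0.0000 0.0000 0.0000
100.1137 83.6600 62.5773 35.5635 10.0144 0.0000 0.0000 0.0000 0.0000
106.9317 92.3961 73.7711 49.9064 19.3280 0.0000 0.0000 0.0000 0.0000 0.0000

Δt=0.07044  u=1.13196  d=0.88343  q=0.48041  discount=0.99719
step 9 (expiry): payoffs max(K−S,0) = 106.9317 92.3961 73.7711 49.9064 19.3280 0.0000 0.0000 0.0000 0.0000 0.0000
step 8: (k=8,j=0): S=58.4863, K−S=100.1137, hold=99.6675 ⇒ V=100.1137 exercise | (k=8,j=1): S=74.9400, K−S=83.6600, hold=83.2137 ⇒ V=83.6600 exercise | (k=8,j=2): S=96.0227, K−S=62.5773, hold=62.1310 ⇒ V=62.5773 exercise | (k=8,j=3): S=123.0365, K−S=35.5635, hold=35.1172 ⇒ V=35.5635 exercise | (k=8,j=4): S=157.6500, K−S=0.9500, hold=10.0144 ⇒ V=10.0144 continue | (k=8,j=5): S=202.0012, K−S=0.0000, hold=0.0000 ⇒ V=0.0000 continue | (k=8,j=6): S=258.8297, K−S=0.0000, hold=0.0000 ⇒ V=0.0000 continue | (k=8,j=7): S=331.6455, K−S=0.0000, hold=0.0000 ⇒ V=0.0000 continue | (k=8,j=8): S=424.9464, K−S=0.0000, hold=0.0000 ⇒ V=0.0000 continue  boundary S*=123.0365
step 7: (k=7,j=0): S=66.2039, K−S=92.3961, hold=91.9498 ⇒ V=92.3961 exercise | (k=7,j=1): S=84.8289, K−S=73.7711, hold=73.3248 ⇒ V=73.7711 exercise | (k=7,j=2): S=108.6936, K−S=49.9064, hold=49.4601 ⇒ V=49.9064 exercise | (k=7,j=3): S=139.2720, K−S=19.3280, hold=23.2240 ⇒ V=23.2240 continue | (k=7,j=4): S=178.4531, K−S=0.0000, hold=5.1888 ⇒ V=5.1888 continue | (k=7,j=5): S=228.6568, K−S=0.0000, hold=0.0000 ⇒ V=0.0000 continue | (k=7,j=6): S=292.9841, K−S=0.0000, hold=0.0000 ⇒ V=0.0000 continue | (k=7,j=7): S=375.4085, K−S=0.0000, hold=0.0000 ⇒ V=0.0000 continue  boundary S*=108.6936
step 6: (k=6,j=0): S=74.9400, K−S=83.6600, hold=83.2137 ⇒ V=83.6600 exercise | (k=6,j=1): S=96.0227, K−S=62.5773, hold=62.1310 ⇒ V=62.5773 exercise | (k=6,j=2): S=123.0365, K−S=35.5635, hold=36.9837 ⇒ V=36.9837 continue | (k=6,j=3): S=157.6500, K−S=0.9500, hold=14.5188 ⇒ V=14.5188 continue | (k=6,j=4): S=202.0012, K−S=0.0000, hold=2.6885 ⇒ V=2.6885 continue | (k=6,j=5): S=258.8297, K−S=0.0000, hold=0.0000 ⇒ V=0.0000 continue | (k=6,j=6): S=331.6455, K−S=0.0000, hold=0.0000 ⇒ V=0.0000 continue  boundary S*=96.0227
step 5: (k=5,j=0): S=84.8289, K−S=73.7711, hold=73.3248 ⇒ V=73.7711 exercise | (k=5,j=1): S=108.6936, K−S=49.9064, hold=50.1405 ⇒ V=50.1405 continue | (k=5,j=2): S=139.2720, K−S=19.3280, hold=26.1177 ⇒ V=26.1177 continue | (k=5,j=3): S=178.4531, K−S=0.0000, hold=8.8106 ⇒ V=8.8106 continue | (k=5,j=4): S=228.6568, K−S=0.0000, hold=1.3930 ⇒ V=1.3930 continue | (k=5,j=5): S=292.9841, K−S=0.0000, hold=0.0000 ⇒ V=0.0000 continue  boundary S*=84.8289
step 4: (k=4,j=0): S=96.0227, K−S=62.5773, hold=62.2432 ⇒ V=62.5773 exercise | (k=4,j=1): S=123.0365, K−S=35.5635, hold=38.4912 ⇒ V=38.4912 continue | (k=4,j=2): S=157.6500, K−S=0.9500, hold=17.7532 ⇒ V=17.7532 continue | (k=4,j=3): S=202.0012, K−S=0.0000, hold=5.2324 ⇒ V=5.2324 continue | (k=4,j=4): S=258.8297, K−S=0.0000, hold=0.7217 ⇒ V=0.7217 continue  boundary S*=96.0227
step 3: (k=3,j=0): S=108.6936, K−S=49.9064, hold=50.8627 ⇒ V=50.8627 continue | (k=3,j=1): S=139.2720, K−S=19.3280, hold=28.4482 ⇒ V=28.4482 continue | (k=3,j=2): S=178.4531, K−S=0.0000, hold=11.7051 ⇒ V=11.7051 continue | (k=3,j=3): S=228.6568, K−S=0.0000, hold=3.0568 ⇒ V=3.0568 continue  boundary S*=-
step 2: (k=2,j=0): S=123.0365, K−S=35.5635, hold=39.9818 ⇒ V=39.9818 continue | (k=2,j=1): S=157.6500, K−S=0.9500, hold=20.3473 ⇒ V=20.3473 continue | (k=2,j=2): S=202.0012, K−S=0.0000, hold=7.5291 ⇒ V=7.5291 continue  boundary S*=-
step 1: (k=1,j=0): S=139.2720, K−S=19.3280, hold=30.4633 ⇒ V=30.4633 continue | (k=1,j=1): S=178.4531, K−S=0.0000, hold=14.1495 ⇒ V=14.1495 continue  boundary S*=-
step 0: (k=0,j=0): S=157.6500, K−S=0.9500, hold=22.5624 ⇒ V=22.5624 continue  boundary S*=-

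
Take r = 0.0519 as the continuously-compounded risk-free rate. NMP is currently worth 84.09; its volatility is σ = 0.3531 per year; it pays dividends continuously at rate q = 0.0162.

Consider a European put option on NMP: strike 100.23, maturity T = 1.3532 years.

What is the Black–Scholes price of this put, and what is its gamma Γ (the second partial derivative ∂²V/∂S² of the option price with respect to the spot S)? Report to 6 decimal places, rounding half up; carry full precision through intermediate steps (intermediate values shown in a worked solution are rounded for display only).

σ√T = 0.3531·√1.3532 = 0.410751
d₁ = (ln(S/K) + (r−q+σ²/2)T) / (σ√T) = (ln(84.09/100.23) + (0.0519−0.0162+0.3531²/2)·1.3532) / 0.410751 = (-0.175580 + 0.132667) / 0.410751 = -0.104473
d₂ = d₁ − σ√T = -0.104473 − 0.410751 = -0.515224
e^{−rT} = 0.932178
e^{−qT} = 0.978317
N(−d₁) = 0.541603,  N(−d₂) = 0.696802
Put price V = K·e^{−rT}·N(−d₂) − S·e^{−qT}·N(−d₁) = 65.103753 − 44.555868 = 20.547885
φ(d₁) = (1/√(2π))·e^{−d₁²/2} = 0.396771
Γ = e^{−qT}·φ(d₁) / (S·σ·√T) = 0.011238

price = 20.547885
Γ = 0.011238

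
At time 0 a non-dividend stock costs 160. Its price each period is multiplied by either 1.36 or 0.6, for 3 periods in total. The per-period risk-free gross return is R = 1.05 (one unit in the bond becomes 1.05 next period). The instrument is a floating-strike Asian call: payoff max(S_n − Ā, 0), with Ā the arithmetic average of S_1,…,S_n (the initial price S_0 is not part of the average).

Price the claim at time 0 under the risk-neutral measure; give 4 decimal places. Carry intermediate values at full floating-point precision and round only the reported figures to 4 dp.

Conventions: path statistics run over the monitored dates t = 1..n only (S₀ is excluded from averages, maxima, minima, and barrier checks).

price = 23.0863

Set p* = 0.5921 (from d < R < u); the path-dependent value is the discounted p*-expectation over all price paths.
Enumerate all 2^3 = 8 price paths (U = up ×1.36, D = down ×0.6); each path with k up-moves has probability p*^k·(1−p*)^(3−k).
DDD: Ā=62.7200, payoff=0.0000, prob=0.067865
UDD: Ā=142.1653, payoff=0.0000, prob=0.098513
DUD: Ā=101.6320, payoff=0.0000, prob=0.098513
UUD: Ā=230.3659, payoff=0.0000, prob=0.143003
DDU: Ā=77.3120, payoff=1.0240, prob=0.098513
UDU: Ā=175.2405, payoff=2.3211, prob=0.143003
DUU: Ā=134.7072, payoff=42.8544, prob=0.143003
UUU: Ā=305.3363, payoff=97.1366, prob=0.207585
Price = Σ prob·payoff / R^3 = 26.725263 / 1.157625 = 23.0863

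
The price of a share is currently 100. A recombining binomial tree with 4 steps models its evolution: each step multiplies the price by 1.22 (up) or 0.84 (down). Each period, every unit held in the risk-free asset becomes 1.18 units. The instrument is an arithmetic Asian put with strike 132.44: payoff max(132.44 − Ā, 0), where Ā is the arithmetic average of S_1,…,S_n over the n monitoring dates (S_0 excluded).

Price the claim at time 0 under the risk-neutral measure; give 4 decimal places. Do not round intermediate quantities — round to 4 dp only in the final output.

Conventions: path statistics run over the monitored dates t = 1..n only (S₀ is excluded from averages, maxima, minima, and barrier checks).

No-arbitrage gives p* = (R−d)/(u−d) = 0.8947: enumerate every path, weight its payoff by its p*-probability, and discount by R^4.
Enumerate all 2^4 = 16 price paths (U = up ×1.22, D = down ×0.84); each path with k up-moves has probability p*^k·(1−p*)^(4−k).
DDDD: Ā=65.9044, payoff=66.5356, prob=0.000123
UDDD: Ā=95.7183, payoff=36.7217, prob=0.001044
DUDD: Ā=86.2183, payoff=46.2217, prob=0.001044
UUDD: Ā=125.2218, payoff=7.2182, prob=0.008870
DDUD: Ā=78.2383, payoff=54.2017, prob=0.001044
UDUD: Ā=113.6318, payoff=18.8082, prob=0.008870
DUUD: Ā=104.1318, payoff=28.3082, prob=0.008870
UUUD: Ā=151.2390, payoff=0.0000, prob=0.075398
DDDU: Ā=71.5351, payoff=60.9049, prob=0.001044
UDDU: Ā=103.8962, payoff=28.5438, prob=0.008870
DUDU: Ā=94.3962, payoff=38.0438, prob=0.008870
UUDU: Ā=137.0992, payoff=0.0000, prob=0.075398
DDUU: Ā=86.4162, payoff=46.0238, prob=0.008870
UDUU: Ā=125.5092, payoff=6.9308, prob=0.075398
DUUU: Ā=116.0092, payoff=16.4308, prob=0.075398
UUUU: Ā=168.4896, payoff=0.0000, prob=0.640887
Price = Σ prob·payoff / R^4 = 3.457156 / 1.938778 = 1.7832

price = 1.7832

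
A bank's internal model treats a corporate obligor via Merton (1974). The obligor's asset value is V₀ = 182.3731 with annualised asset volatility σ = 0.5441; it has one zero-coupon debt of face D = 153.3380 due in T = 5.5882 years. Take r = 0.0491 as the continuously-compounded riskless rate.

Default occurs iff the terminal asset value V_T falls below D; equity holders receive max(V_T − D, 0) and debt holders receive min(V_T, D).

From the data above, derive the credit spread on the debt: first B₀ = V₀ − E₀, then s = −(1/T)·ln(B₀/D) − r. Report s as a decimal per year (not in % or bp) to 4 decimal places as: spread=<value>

spread=0.0811

Equity is a call on the firm's assets struck at D = 153.3380:
d₁ = [ln(V₀/D) + (r + σ²/2)T] / (σ√T)
   = [ln(182.3731/153.3380) + (0.0491 + 0.5·0.5441²)·5.5882] / (0.5441·√5.5882)
   = [0.173410 + 1.101559] / 1.286218 = 0.991254
d₂ = d₁ − σ√T = 0.991254 − 1.286218 = -0.294964
N(d₁) = 0.839219,  N(d₂) = 0.384011,  e^(−rT) = 0.760043
E₀ = V₀·N(d₁) − D·e^(−rT)·N(d₂)
   = 182.3731·0.839219 − 153.3380·0.760043·0.384011 = 108.297101
B₀ = V₀ − E₀ = 182.3731 − 108.297101 = 74.075999
spread = −(1/T)·ln(B₀/D) − r = −(1/5.5882)·ln(74.075999/153.3380) − 0.0491 = 0.08109453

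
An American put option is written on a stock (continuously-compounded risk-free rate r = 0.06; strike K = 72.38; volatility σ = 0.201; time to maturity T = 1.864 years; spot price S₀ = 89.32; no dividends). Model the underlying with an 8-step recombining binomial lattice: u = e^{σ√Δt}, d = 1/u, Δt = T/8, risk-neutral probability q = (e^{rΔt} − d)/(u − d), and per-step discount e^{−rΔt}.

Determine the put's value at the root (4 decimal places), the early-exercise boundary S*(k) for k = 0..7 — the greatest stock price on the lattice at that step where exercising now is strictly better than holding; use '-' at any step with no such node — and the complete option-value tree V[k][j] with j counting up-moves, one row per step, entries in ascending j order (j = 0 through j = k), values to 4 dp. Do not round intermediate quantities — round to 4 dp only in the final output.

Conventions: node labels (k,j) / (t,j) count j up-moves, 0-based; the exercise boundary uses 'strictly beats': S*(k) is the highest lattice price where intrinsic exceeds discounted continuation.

price = 1.3154
boundary = - - - - 60.5903 54.9878 60.5903 66.7635
tree:
1.3154
2.3780 0.4734
4.1932 0.9430 0.0986
7.1693 1.8481 0.2213 0.0000
11.7897 3.5455 0.4967 0.0000 0.0000
17.3922 6.6054 1.1148 0.0000 0.0000 0.0000
22.4766 11.7897 2.5023 0.0000 0.0000 0.0000 0.0000
27.0909 17.3922 5.6165 0.0000 0.0000 0.0000 0.0000 0.0000
31.2786 22.4766 11.7897 0.0000 0.0000 0.0000 0.0000 0.0000 0.0000

params: Δt=0.23300 u=1.10189 d=0.90754 q=0.54820 e^(-rΔt)=0.98612
t_8 payoffs: 31.2786 22.4766 11.7897 0.0000 0.0000 0.0000 0.0000 0.0000 0.0000
t_7: node(7,0) S=45.2891 payoff=27.0909 vs cont=26.0861 → 27.0909 [stop]  node(7,1) S=54.9878 payoff=17.3922 vs cont=16.3874 → 17.3922 [stop]  node(7,2) S=66.7635 payoff=5.6165 vs cont=5.2527 → 5.6165 [stop]  node(7,3) S=81.0611 payoff=0.0000 vs cont=0.0000 → 0.0000 [wait]  node(7,4) S=98.4204 payoff=0.0000 vs cont=0.0000 → 0.0000 [wait]  node(7,5) S=119.4973 payoff=0.0000 vs cont=0.0000 → 0.0000 [wait]  node(7,6) S=145.0879 payoff=0.0000 vs cont=0.0000 → 0.0000 [wait]  node(7,7) S=176.1587 payoff=0.0000 vs cont=0.0000 → 0.0000 [wait]  ⇒ S*(7)=66.7635
t_6: node(6,0) S=49.9034 payoff=22.4766 vs cont=21.4718 → 22.4766 [stop]  node(6,1) S=60.5903 payoff=11.7897 vs cont=10.7849 → 11.7897 [stop]  node(6,2) S=73.5658 payoff=0.0000 vs cont=2.5023 → 2.5023 [wait]  node(6,3) S=89.3200 payoff=0.0000 vs cont=0.0000 → 0.0000 [wait]  node(6,4) S=108.4480 payoff=0.0000 vs cont=0.0000 → 0.0000 [wait]  node(6,5) S=131.6724 payoff=0.0000 vs cont=0.0000 → 0.0000 [wait]  node(6,6) S=159.8702 payoff=0.0000 vs cont=0.0000 → 0.0000 [wait]  ⇒ S*(6)=60.5903
t_5: node(5,0) S=54.9878 payoff=17.3922 vs cont=16.3874 → 17.3922 [stop]  node(5,1) S=66.7635 payoff=5.6165 vs cont=6.6054 → 6.6054 [wait]  node(5,2) S=81.0611 payoff=0.0000 vs cont=1.1148 → 1.1148 [wait]  node(5,3) S=98.4204 payoff=0.0000 vs cont=0.0000 → 0.0000 [wait]  node(5,4) S=119.4973 payoff=0.0000 vs cont=0.0000 → 0.0000 [wait]  node(5,5) S=145.0879 payoff=0.0000 vs cont=0.0000 → 0.0000 [wait]  ⇒ S*(5)=54.9878
t_4: node(4,0) S=60.5903 payoff=11.7897 vs cont=11.3195 → 11.7897 [stop]  node(4,1) S=73.5658 payoff=0.0000 vs cont=3.5455 → 3.5455 [wait]  node(4,2) S=89.3200 payoff=0.0000 vs cont=0.4967 → 0.4967 [wait]  node(4,3) S=108.4480 payoff=0.0000 vs cont=0.0000 → 0.0000 [wait]  node(4,4) S=131.6724 payoff=0.0000 vs cont=0.0000 → 0.0000 [wait]  ⇒ S*(4)=60.5903
t_3: node(3,0) S=66.7635 payoff=5.6165 vs cont=7.1693 → 7.1693 [wait]  node(3,1) S=81.0611 payoff=0.0000 vs cont=1.8481 → 1.8481 [wait]  node(3,2) S=98.4204 payoff=0.0000 vs cont=0.2213 → 0.2213 [wait]  node(3,3) S=119.4973 payoff=0.0000 vs cont=0.0000 → 0.0000 [wait]  ⇒ S*(3)=-
t_2: node(2,0) S=73.5658 payoff=0.0000 vs cont=4.1932 → 4.1932 [wait]  node(2,1) S=89.3200 payoff=0.0000 vs cont=0.9430 → 0.9430 [wait]  node(2,2) S=108.4480 payoff=0.0000 vs cont=0.0986 → 0.0986 [wait]  ⇒ S*(2)=-
t_1: node(1,0) S=81.0611 payoff=0.0000 vs cont=2.3780 → 2.3780 [wait]  node(1,1) S=98.4204 payoff=0.0000 vs cont=0.4734 → 0.4734 [wait]  ⇒ S*(1)=-
t_0: node(0,0) S=89.3200 payoff=0.0000 vs cont=1.3154 → 1.3154 [wait]  ⇒ S*(0)=-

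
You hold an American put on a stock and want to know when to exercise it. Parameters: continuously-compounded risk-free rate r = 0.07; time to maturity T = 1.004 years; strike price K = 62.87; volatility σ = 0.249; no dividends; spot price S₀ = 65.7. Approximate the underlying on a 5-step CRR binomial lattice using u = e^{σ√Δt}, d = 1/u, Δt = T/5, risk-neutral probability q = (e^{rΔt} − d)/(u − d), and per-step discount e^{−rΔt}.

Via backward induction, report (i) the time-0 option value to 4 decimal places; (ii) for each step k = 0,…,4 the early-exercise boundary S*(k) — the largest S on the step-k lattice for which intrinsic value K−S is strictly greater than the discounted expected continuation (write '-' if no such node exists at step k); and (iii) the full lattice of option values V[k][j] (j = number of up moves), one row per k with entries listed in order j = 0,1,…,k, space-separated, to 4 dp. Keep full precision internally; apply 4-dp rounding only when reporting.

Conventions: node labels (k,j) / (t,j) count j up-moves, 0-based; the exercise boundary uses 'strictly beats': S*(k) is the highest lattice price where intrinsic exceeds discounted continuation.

Δt=0.20080  u=1.11804  d=0.89442  q=0.53543  discount=0.98604
step 5 (expiry): payoffs max(K−S,0) = 25.2624 15.8599 4.1065 0.0000 0.0000 0.0000
step 4: (k=4,j=0): S=42.0468, K−S=20.8232, hold=19.9456 ⇒ V=20.8232 exercise | (k=4,j=1): S=52.5593, K−S=10.3107, hold=9.4332 ⇒ V=10.3107 exercise | (k=4,j=2): S=65.7000, K−S=0.0000, hold=1.8811 ⇒ V=1.8811 continue | (k=4,j=3): S=82.1261, K−S=0.0000, hold=0.0000 ⇒ V=0.0000 continue | (k=4,j=4): S=102.6591, K−S=0.0000, hold=0.0000 ⇒ V=0.0000 continue  boundary S*=52.5593
step 3: (k=3,j=0): S=47.0101, K−S=15.8599, hold=14.9824 ⇒ V=15.8599 exercise | (k=3,j=1): S=58.7635, K−S=4.1065, hold=5.7163 ⇒ V=5.7163 continue | (k=3,j=2): S=73.4553, K−S=0.0000, hold=0.8617 ⇒ V=0.8617 continue | (k=3,j=3): S=91.8204, K−S=0.0000, hold=0.0000 ⇒ V=0.0000 continue  boundary S*=47.0101
step 2: (k=2,j=0): S=52.5593, K−S=10.3107, hold=10.2831 ⇒ V=10.3107 exercise | (k=2,j=1): S=65.7000, K−S=0.0000, hold=3.0735 ⇒ V=3.0735 continue | (k=2,j=2): S=82.1261, K−S=0.0000, hold=0.3947 ⇒ V=0.3947 continue  boundary S*=52.5593
step 1: (k=1,j=0): S=58.7635, K−S=4.1065, hold=6.3458 ⇒ V=6.3458 continue | (k=1,j=1): S=73.4553, K−S=0.0000, hold=1.6163 ⇒ V=1.6163 continue  boundary S*=-
step 0: (k=0,j=0): S=65.7000, K−S=0.0000, hold=3.7603 ⇒ V=3.7603 continue  boundary S*=-

price = 3.7603
boundary = - - 52.5593 47.0101 52.5593
tree:
3.7603
6.3458 1.6163
10.3107 3.0735 0.3947
15.8599 5.7163 0.8617 0.0000
20.8232 10.3107 1.8811 0.0000 0.0000
25.2624 15.8599 4.1065 0.0000 0.0000 0.0000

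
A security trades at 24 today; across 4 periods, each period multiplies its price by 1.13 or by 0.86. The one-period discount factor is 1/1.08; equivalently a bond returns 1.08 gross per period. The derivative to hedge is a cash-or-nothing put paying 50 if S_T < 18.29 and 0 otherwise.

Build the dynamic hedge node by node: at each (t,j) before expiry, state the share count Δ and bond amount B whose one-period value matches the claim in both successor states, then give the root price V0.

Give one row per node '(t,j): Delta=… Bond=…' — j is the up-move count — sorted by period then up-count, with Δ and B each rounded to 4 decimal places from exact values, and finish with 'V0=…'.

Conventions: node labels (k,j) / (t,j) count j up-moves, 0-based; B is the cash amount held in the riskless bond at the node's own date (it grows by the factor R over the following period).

Under the risk-neutral measure, an up-move has probability p* = (R−d)/(u−d) = 0.8148 and values discount at R = 1.08.
Payoffs at expiry: V(4,0)=50.0000, V(4,1)=50.0000, V(4,2)=0.0000, V(4,3)=0.0000, V(4,4)=0.0000
Node (3,0) S=15.2653: V=(p*·50.0000+(1−p*)·50.0000)/1.08=46.2963; Δ=(50.0000−50.0000)/(17.2498−13.1282)=0.0000; B=V−Δ·S=46.2963
Node (3,1) S=20.0580: V=(p*·0.0000+(1−p*)·50.0000)/1.08=8.5734; Δ=(0.0000−50.0000)/(22.6655−17.2498)=-9.2325; B=V−Δ·S=193.7586
Node (3,2) S=26.3552: V=(p*·0.0000+(1−p*)·0.0000)/1.08=0.0000; Δ=(0.0000−0.0000)/(29.7814−22.6655)=0.0000; B=V−Δ·S=0.0000
Node (3,3) S=34.6295: V=(p*·0.0000+(1−p*)·0.0000)/1.08=0.0000; Δ=(0.0000−0.0000)/(39.1314−29.7814)=0.0000; B=V−Δ·S=0.0000
Node (2,0) S=17.7504: V=(p*·8.5734+(1−p*)·46.2963)/1.08=14.4066; Δ=(8.5734−46.2963)/(20.0580−15.2653)=-7.8711; B=V−Δ·S=154.1211
Node (2,1) S=23.3232: V=(p*·0.0000+(1−p*)·8.5734)/1.08=1.4701; Δ=(0.0000−8.5734)/(26.3552−20.0580)=-1.3614; B=V−Δ·S=33.2233
Node (2,2) S=30.6456: V=(p*·0.0000+(1−p*)·0.0000)/1.08=0.0000; Δ=(0.0000−0.0000)/(34.6295−26.3552)=0.0000; B=V−Δ·S=0.0000
Node (1,0) S=20.6400: V=(p*·1.4701+(1−p*)·14.4066)/1.08=3.5794; Δ=(1.4701−14.4066)/(23.3232−17.7504)=-2.3214; B=V−Δ·S=51.4924
Node (1,1) S=27.1200: V=(p*·0.0000+(1−p*)·1.4701)/1.08=0.2521; Δ=(0.0000−1.4701)/(30.6456−23.3232)=-0.2008; B=V−Δ·S=5.6967
Node (0,0) S=24.0000: V=(p*·0.2521+(1−p*)·3.5794)/1.08=0.8039; Δ=(0.2521−3.5794)/(27.1200−20.6400)=-0.5135; B=V−Δ·S=13.1272
Sanity check at the root: Δ(0,0)·S0 + B(0,0) reproduces V0 = 0.8039.

(0,0): Delta=-0.5135 Bond=13.1272
(1,0): Delta=-2.3214 Bond=51.4924
(1,1): Delta=-0.2008 Bond=5.6967
(2,0): Delta=-7.8711 Bond=154.1211
(2,1): Delta=-1.3614 Bond=33.2233
(2,2): Delta=0.0000 Bond=0.0000
(3,0): Delta=0.0000 Bond=46.2963
(3,1): Delta=-9.2325 Bond=193.7586
(3,2): Delta=0.0000 Bond=0.0000
(3,3): Delta=0.0000 Bond=0.0000
V0=0.8039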